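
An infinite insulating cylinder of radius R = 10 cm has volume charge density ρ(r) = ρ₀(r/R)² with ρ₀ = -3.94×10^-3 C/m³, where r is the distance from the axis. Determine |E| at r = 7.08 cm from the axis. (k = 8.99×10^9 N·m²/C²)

Take a coaxial cylindrical Gaussian surface of radius r = 7.08 cm and length L (r < R).
Integrating ρ over the cross-section to radius r: λ_enc = (2πρ₀/R²) ∫₀^r r'^3 dr' = 2πρ₀ r^4/(4·R²) = -1.555e-5 C/m.
Applying ∮E·dA = Q_enc/ε₀ with the end caps contributing no flux:
E = 2k|λ_enc|/r = 2(8.99×10^9)(1.555e-5)/(0.0708) = 3.95e6 N/C.

|E| ≈ 3.95e6 V/m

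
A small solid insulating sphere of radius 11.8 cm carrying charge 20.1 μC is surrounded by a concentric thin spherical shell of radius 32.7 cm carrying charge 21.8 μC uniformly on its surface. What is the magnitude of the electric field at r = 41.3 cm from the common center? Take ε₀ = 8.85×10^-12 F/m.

|E| ≈ 2.21×10^6 N/C

Use a concentric Gaussian sphere at r = 41.3 cm (r > 32.7 cm, enclosing both).
Q_enc = (20.1 μC) + (21.8 μC) = 4.19×10^-5 C.
By Gauss's law, ∮E·dA = E·4πr² = Q_enc/ε₀.
E = |Q_enc|/(4πε₀r²) = (4.19×10^-5)/(4π·8.85×10^-12·(0.413)²) = 2.21e6 N/C.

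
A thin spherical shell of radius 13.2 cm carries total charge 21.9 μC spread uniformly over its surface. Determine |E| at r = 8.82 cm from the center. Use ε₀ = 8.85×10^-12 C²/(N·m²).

Take a concentric spherical Gaussian surface of radius r = 8.82 cm (inside the shell, r < 13.2 cm).
All the charge is outside the Gaussian surface: Q_enc = 0, hence E = 0 everywhere inside the shell.

E = 0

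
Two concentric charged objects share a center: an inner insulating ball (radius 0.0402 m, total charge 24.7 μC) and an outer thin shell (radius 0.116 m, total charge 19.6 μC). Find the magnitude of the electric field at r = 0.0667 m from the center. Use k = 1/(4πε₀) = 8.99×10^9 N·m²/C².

|E| = 4.99×10^7 V/m

Use a concentric Gaussian sphere at r = 0.0667 m (between the bodies, 0.0402 m < r < 0.116 m).
Only the inner charge is enclosed; the outer shell contributes nothing inside itself. Q_enc = 24.7 μC = 2.47×10^-5 C.
Applying ∮E·dA = Q_enc/ε₀ with Φ = E(4πr²):
E = k|Q_enc|/r² = (8.99×10^9)(2.47×10^-5)/(0.0667)² = 4.99e7 N/C.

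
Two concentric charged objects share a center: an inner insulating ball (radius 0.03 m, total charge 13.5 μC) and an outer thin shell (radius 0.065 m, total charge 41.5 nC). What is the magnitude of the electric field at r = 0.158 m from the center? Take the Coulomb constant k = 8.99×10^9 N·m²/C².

By spherical symmetry E is radial; choose a Gaussian sphere of radius r = 0.158 m (r > 0.065 m, enclosing both).
Q_enc = (13.5 μC) + (41.5 nC) = 1.354e-5 C.
Applying ∮E·dA = Q_enc/ε₀ with Φ = E(4πr²):
E = k|Q_enc|/r² = (8.99×10^9)(1.354×10^-5)/(0.158)² = 4.88e6 N/C.

|E| = 4.88e6 N/C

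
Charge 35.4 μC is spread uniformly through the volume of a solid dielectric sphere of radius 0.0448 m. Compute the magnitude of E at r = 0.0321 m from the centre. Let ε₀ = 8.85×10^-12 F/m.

E ≈ 1.14×10^8 N/C

By spherical symmetry E is radial; choose a Gaussian sphere of radius r = 0.0321 m (r < R).
For a uniform sphere the enclosed fraction is (r/R)³, so Q_enc = (35.4 μC)(0.0321/0.0448)³ = 1.302e-5 C.
By Gauss's law, ∮E·dA = E·4πr² = Q_enc/ε₀.
E = |Q_enc|/(4πε₀r²) = (1.302×10^-5)/(4π·8.85×10^-12·(0.0321)²) = 1.14e8 N/C.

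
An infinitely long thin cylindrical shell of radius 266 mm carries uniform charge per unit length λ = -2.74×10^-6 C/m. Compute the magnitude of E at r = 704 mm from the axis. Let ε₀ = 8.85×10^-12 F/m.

By cylindrical symmetry E is radial; use a coaxial Gaussian cylinder of radius 704 mm and length L (r > 266 mm).
The full line charge is enclosed: λ_enc = -2.74×10^-6 C/m.
Since E is radial and uniform over the curved surface, Φ = E·2πrL = Q_enc/ε₀ = λ_enc L/ε₀.
E = |λ_enc|/(2πε₀r) = (2.74×10^-6)/(2π·8.85×10^-12·0.704) = 7.00e4 N/C.

|E| ≈ 7.00e4 N/C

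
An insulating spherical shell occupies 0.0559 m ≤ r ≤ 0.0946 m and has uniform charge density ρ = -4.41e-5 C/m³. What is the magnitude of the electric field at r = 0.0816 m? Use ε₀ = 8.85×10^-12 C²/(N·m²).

E = 9.20×10^4 N/C

Symmetry ⇒ E = E(r) r̂. Gaussian sphere of radius r = 0.0816 m (within the shell material, 0.0559 m < r < 0.0946 m).
Enclosed charge is the volume from a to r: Q_enc = (4π/3)ρ(r³ − a³) = -6.81×10^-8 C.
Applying ∮E·dA = Q_enc/ε₀ with Φ = E(4πr²):
E = |Q_enc|/(4πε₀r²) = (6.81e-8)/(4π·8.85×10^-12·(0.0816)²) = 9.20×10^4 N/C.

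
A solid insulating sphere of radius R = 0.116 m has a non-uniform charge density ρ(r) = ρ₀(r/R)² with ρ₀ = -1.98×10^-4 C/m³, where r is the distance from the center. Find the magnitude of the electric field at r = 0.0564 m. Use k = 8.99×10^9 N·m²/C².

Symmetry ⇒ E = E(r) r̂. Gaussian sphere of radius r = 0.0564 m (r < R).
Integrate the density: Q_enc = 4π ∫₀^r ρ₀(r'/R)^2 r'² dr' = 4πρ₀ r^5/(5·R²) = -2.11×10^-8 C.
Since E is radial and uniform over the Gaussian sphere, Φ = E·4πr² = Q_enc/ε₀.
E = k|Q_enc|/r² = (8.99×10^9)(2.11×10^-8)/(0.0564)² = 5.96×10^4 N/C.

|E| ≈ 5.96×10^4 V/m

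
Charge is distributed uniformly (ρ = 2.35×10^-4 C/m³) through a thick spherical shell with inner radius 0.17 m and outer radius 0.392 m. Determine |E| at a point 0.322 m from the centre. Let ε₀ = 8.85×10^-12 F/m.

Take a concentric spherical Gaussian surface of radius r = 0.322 m (within the shell material, 0.17 m < r < 0.392 m).
Only the shell between 0.17 m and r is enclosed: Q_enc = ρ·(4π/3)(r³ − a³) = (2.35e-4)·(4π/3)·((0.322)³ − (0.17)³) = 2.803×10^-5 C.
Gauss's law: E·4πr² = Q_enc/ε₀.
E = |Q_enc|/(4πε₀r²) = (2.803×10^-5)/(4π·8.85×10^-12·(0.322)²) = 2.43e6 N/C.

|E| ≈ 2.43×10^6 N/C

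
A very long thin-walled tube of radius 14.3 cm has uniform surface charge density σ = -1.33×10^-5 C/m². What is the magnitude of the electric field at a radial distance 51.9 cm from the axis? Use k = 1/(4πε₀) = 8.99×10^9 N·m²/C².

Coaxial Gaussian cylinder, radius r = 51.9 cm, length L (r > 14.3 cm).
The whole shell is enclosed: λ_enc = σ·2πR = (-1.33e-5)·2π·(0.143) = -1.195e-5 C/m.
Applying ∮E·dA = Q_enc/ε₀ with the end caps contributing no flux:
E = 2k|λ_enc|/r = 2(8.99×10^9)(1.195×10^-5)/(0.519) = 4.14×10^5 N/C.

4.14×10^5 V/m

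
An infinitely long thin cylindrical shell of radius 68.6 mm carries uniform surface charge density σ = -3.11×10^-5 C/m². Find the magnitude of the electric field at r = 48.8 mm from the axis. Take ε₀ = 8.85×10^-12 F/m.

Take a coaxial cylindrical Gaussian surface of radius r = 48.8 mm and length L (r < 68.6 mm, inside the shell).
All the surface charge lies outside this cylinder: Q_enc = 0, hence E = 0.

E = 0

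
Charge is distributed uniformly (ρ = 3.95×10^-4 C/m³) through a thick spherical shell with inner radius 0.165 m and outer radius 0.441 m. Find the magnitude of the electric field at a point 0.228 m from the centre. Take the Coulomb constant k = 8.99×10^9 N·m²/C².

|E| = 2.11×10^6 N/C

Use a concentric Gaussian sphere at r = 0.228 m (within the shell material, 0.165 m < r < 0.441 m).
Only the shell between 0.165 m and r is enclosed: Q_enc = ρ·(4π/3)(r³ − a³) = (3.95×10^-4)·(4π/3)·((0.228)³ − (0.165)³) = 1.218e-5 C.
Applying ∮E·dA = Q_enc/ε₀ with Φ = E(4πr²):
E = k|Q_enc|/r² = (8.99×10^9)(1.218e-5)/(0.228)² = 2.11×10^6 N/C.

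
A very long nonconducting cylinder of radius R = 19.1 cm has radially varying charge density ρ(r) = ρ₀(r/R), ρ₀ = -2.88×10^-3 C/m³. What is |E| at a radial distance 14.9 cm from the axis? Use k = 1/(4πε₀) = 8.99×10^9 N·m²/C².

Choose a coaxial cylinder of radius r = 14.9 cm (arbitrary length L) as the Gaussian surface (r < R).
λ_enc = ∫₀^r ρ(r')·2πr' dr' = (2πρ₀/R)·r^3/3 = -1.045×10^-4 C/m.
Gauss's law: E·2πrL = λ_enc L/ε₀.
E = 2k|λ_enc|/r = 2(8.99×10^9)(1.045e-4)/(0.149) = 1.26×10^7 N/C.

|E| = 1.26e7 V/m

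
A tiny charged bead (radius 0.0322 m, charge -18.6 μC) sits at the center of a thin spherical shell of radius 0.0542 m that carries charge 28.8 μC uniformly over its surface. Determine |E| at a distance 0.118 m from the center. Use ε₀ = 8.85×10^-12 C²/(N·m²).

Take a concentric spherical Gaussian surface of radius r = 0.118 m (r > 0.0542 m, enclosing both).
Q_enc = (-18.6 μC) + (28.8 μC) = 1.02×10^-5 C.
Gauss's law: E·4πr² = Q_enc/ε₀.
E = |Q_enc|/(4πε₀r²) = (1.02×10^-5)/(4π·8.85×10^-12·(0.118)²) = 6.59e6 N/C.

|E| = 6.59×10^6 N/C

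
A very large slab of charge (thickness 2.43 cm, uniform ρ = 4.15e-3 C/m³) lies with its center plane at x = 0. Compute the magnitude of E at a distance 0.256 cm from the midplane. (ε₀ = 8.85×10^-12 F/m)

By symmetry E is perpendicular to the slab. A Gaussian pillbox from −0.256 cm to +0.256 cm (face area A) lies entirely within the slab.
Q_enc = ρ·(2x)·A and flux = 2EA, so 2EA = 2ρxA/ε₀ ⇒ E = |ρ|x/ε₀.
E = (4.15×10^-3)(0.00256)/(8.85×10^-12) = 1.20×10^6 N/C.

1.20e6 N/C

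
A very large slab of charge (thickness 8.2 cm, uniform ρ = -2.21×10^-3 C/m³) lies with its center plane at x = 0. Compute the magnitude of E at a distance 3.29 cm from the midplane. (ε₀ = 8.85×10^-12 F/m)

8.22×10^6 V/m

By symmetry E is perpendicular to the slab. A Gaussian pillbox from −3.29 cm to +3.29 cm (face area A) lies entirely within the slab.
Q_enc = ρ·(2x)·A and flux = 2EA, so 2EA = 2ρxA/ε₀ ⇒ E = |ρ|x/ε₀.
E = (2.21e-3)(0.0329)/(8.85×10^-12) = 8.22e6 N/C.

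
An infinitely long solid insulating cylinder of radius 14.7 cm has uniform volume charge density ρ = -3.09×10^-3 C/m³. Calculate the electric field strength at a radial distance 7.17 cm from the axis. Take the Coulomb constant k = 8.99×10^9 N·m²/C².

E ≈ 1.25×10^7 N/C

Coaxial Gaussian cylinder, radius r = 7.17 cm, length L (r < R).
Charge inside radius r per length L is ρ·πr²·L, so λ_enc = ρπr² = -4.991e-5 C/m.
Since E is radial and uniform over the curved surface, Φ = E·2πrL = Q_enc/ε₀ = λ_enc L/ε₀.
E = 2k|λ_enc|/r = 2(8.99×10^9)(4.991×10^-5)/(0.0717) = 1.25×10^7 N/C.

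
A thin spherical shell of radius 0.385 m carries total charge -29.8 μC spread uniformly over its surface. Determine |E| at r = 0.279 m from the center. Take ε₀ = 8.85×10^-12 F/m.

E = 0 (no enclosed charge)

Symmetry ⇒ E = E(r) r̂. Gaussian sphere of radius r = 0.279 m (inside the shell, r < 0.385 m).
No charge lies within this surface, so Q_enc = 0 and Gauss's law gives E·4πr² = 0 ⇒ E = 0.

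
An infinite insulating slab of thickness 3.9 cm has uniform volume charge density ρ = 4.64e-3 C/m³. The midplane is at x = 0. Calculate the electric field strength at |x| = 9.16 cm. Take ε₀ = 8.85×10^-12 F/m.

|E| ≈ 1.02×10^7 V/m

The point |x| = 9.16 cm lies outside the slab (half-thickness 0.0195 m). A symmetric pillbox spanning the full slab encloses Q_enc = ρ·d·A.
Flux = 2EA ⇒ E = |ρ|d/(2ε₀), independent of distance outside.
E = (4.64e-3)(0.039)/(2·8.85×10^-12) = 1.02×10^7 N/C.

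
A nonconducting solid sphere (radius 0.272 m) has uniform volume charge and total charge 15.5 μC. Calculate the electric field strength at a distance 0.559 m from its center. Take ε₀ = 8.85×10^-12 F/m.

Use a concentric Gaussian sphere at r = 0.559 m (r > R, so the entire charge is enclosed).
Q_enc = 15.5 μC = 1.55e-5 C.
By Gauss's law, ∮E·dA = E·4πr² = Q_enc/ε₀.
E = |Q_enc|/(4πε₀r²) = (1.55×10^-5)/(4π·8.85×10^-12·(0.559)²) = 4.46e5 N/C.

|E| = 4.46e5 V/m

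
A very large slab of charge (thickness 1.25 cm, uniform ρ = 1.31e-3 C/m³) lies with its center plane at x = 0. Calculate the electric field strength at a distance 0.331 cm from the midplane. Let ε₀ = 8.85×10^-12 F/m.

By symmetry E is perpendicular to the slab. A Gaussian pillbox from −0.331 cm to +0.331 cm (face area A) lies entirely within the slab.
Q_enc = ρ·(2x)·A and flux = 2EA, so 2EA = 2ρxA/ε₀ ⇒ E = |ρ|x/ε₀.
E = (1.31×10^-3)(0.00331)/(8.85×10^-12) = 4.90×10^5 N/C.

4.90e5 V/m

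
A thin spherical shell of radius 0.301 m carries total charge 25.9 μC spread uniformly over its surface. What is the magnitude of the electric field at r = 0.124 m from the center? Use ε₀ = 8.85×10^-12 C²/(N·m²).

Take a concentric spherical Gaussian surface of radius r = 0.124 m (inside the shell, r < 0.301 m).
No charge lies within this surface, so Q_enc = 0 and Gauss's law gives E·4πr² = 0 ⇒ E = 0.

E = 0 (no enclosed charge)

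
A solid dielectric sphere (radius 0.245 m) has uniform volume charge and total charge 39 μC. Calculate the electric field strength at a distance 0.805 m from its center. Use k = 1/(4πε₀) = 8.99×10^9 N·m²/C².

Use a concentric Gaussian sphere at r = 0.805 m (r > R, so the entire charge is enclosed).
Q_enc = 39 μC = 3.90×10^-5 C.
By Gauss's law, ∮E·dA = E·4πr² = Q_enc/ε₀.
E = k|Q_enc|/r² = (8.99×10^9)(3.90×10^-5)/(0.805)² = 5.41×10^5 N/C.

5.41×10^5 N/C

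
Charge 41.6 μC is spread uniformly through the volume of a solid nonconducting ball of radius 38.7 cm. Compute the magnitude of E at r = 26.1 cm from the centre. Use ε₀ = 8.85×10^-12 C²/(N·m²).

Symmetry ⇒ E = E(r) r̂. Gaussian sphere of radius r = 26.1 cm (r < R).
Only the charge within r is enclosed: Q_enc = Q·(r/R)³ = (41.6 μC)·(26.1 cm/38.7 cm)³ = 1.276×10^-5 C.
Gauss's law: E·4πr² = Q_enc/ε₀.
E = |Q_enc|/(4πε₀r²) = (1.276×10^-5)/(4π·8.85×10^-12·(0.261)²) = 1.68×10^6 N/C.

1.68×10^6 V/m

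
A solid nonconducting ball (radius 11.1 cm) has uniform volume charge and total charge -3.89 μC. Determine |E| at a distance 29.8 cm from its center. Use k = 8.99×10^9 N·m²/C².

By spherical symmetry E is radial; choose a Gaussian sphere of radius r = 29.8 cm (r > R, so the entire charge is enclosed).
Q_enc = -3.89 μC = -3.89e-6 C.
Applying ∮E·dA = Q_enc/ε₀ with Φ = E(4πr²):
E = k|Q_enc|/r² = (8.99×10^9)(3.89×10^-6)/(0.298)² = 3.94×10^5 N/C.

|E| = 3.94e5 V/m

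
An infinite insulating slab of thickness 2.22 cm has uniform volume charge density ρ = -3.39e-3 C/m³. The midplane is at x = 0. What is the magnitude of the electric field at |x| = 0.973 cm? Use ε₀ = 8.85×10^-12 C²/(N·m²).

By symmetry E is perpendicular to the slab. A Gaussian pillbox from −0.973 cm to +0.973 cm (face area A) lies entirely within the slab.
Q_enc = ρ·(2x)·A and flux = 2EA, so 2EA = 2ρxA/ε₀ ⇒ E = |ρ|x/ε₀.
E = (3.39e-3)(0.00973)/(8.85×10^-12) = 3.73×10^6 N/C.

E = 3.73×10^6 N/C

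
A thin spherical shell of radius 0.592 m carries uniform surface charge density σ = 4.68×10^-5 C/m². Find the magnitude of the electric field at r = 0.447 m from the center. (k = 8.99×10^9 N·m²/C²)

E = 0 (no enclosed charge)

Use a concentric Gaussian sphere at r = 0.447 m (inside the shell, r < 0.592 m).
No charge lies within this surface, so Q_enc = 0 and Gauss's law gives E·4πr² = 0 ⇒ E = 0.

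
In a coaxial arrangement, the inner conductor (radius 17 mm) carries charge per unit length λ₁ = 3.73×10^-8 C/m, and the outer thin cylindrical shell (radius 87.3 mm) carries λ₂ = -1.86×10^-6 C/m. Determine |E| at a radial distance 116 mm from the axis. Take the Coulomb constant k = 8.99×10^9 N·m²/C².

Coaxial Gaussian cylinder, radius r = 116 mm, length L (r > 87.3 mm, enclosing both).
λ_enc = λ₁ + λ₂ = (3.73e-8) + (-1.86e-6) = -1.823×10^-6 C/m.
Gauss's law: E·2πrL = λ_enc L/ε₀.
E = 2k|λ_enc|/r = 2(8.99×10^9)(1.823e-6)/(0.116) = 2.83e5 N/C.

E = 2.83×10^5 N/C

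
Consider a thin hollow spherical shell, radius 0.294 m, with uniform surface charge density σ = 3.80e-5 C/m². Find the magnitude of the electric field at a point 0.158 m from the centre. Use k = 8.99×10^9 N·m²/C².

|E| = 0 N/C

Take a concentric spherical Gaussian surface of radius r = 0.158 m (inside the shell, r < 0.294 m).
No charge lies within this surface, so Q_enc = 0 and Gauss's law gives E·4πr² = 0 ⇒ E = 0.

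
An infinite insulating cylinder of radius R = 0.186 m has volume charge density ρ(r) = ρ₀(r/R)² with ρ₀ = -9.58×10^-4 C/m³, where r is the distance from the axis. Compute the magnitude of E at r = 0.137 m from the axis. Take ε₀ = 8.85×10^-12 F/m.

E ≈ 2.01×10^6 N/C

By cylindrical symmetry E is radial; use a coaxial Gaussian cylinder of radius 0.137 m and length L (r < R).
λ_enc = ∫₀^r ρ(r')·2πr' dr' = (2πρ₀/R²)·r^4/4 = -1.532e-5 C/m.
Applying ∮E·dA = Q_enc/ε₀ with the end caps contributing no flux:
E = |λ_enc|/(2πε₀r) = (1.532×10^-5)/(2π·8.85×10^-12·0.137) = 2.01×10^6 N/C.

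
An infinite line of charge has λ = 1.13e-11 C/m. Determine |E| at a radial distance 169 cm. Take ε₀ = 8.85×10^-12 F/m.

|E| = 0.12 N/C

By cylindrical symmetry E is radial; use a coaxial Gaussian cylinder of radius 169 cm and length L.
Q_enc = λL, so λ_enc = 1.13×10^-11 C/m.
By Gauss's law (flux through the curved wall only), E·2πrL = λ_enc L/ε₀.
E = |λ_enc|/(2πε₀r) = (1.13e-11)/(2π·8.85×10^-12·1.69) = 0.12 N/C.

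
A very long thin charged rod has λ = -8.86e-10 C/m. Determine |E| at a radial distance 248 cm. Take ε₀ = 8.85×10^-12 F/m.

6.42 N/C

Take a coaxial cylindrical Gaussian surface of radius r = 248 cm and length L.
Q_enc = λL, so λ_enc = -8.86e-10 C/m.
By Gauss's law (flux through the curved wall only), E·2πrL = λ_enc L/ε₀.
E = |λ_enc|/(2πε₀r) = (8.86e-10)/(2π·8.85×10^-12·2.48) = 6.42 N/C.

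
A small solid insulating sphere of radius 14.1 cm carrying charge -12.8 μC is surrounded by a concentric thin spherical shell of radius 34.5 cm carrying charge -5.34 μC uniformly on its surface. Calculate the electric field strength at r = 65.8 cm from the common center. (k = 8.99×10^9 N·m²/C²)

Take a concentric spherical Gaussian surface of radius r = 65.8 cm (r > 34.5 cm, enclosing both).
Q_enc = (-12.8 μC) + (-5.34 μC) = -1.814×10^-5 C.
By Gauss's law, ∮E·dA = E·4πr² = Q_enc/ε₀.
E = k|Q_enc|/r² = (8.99×10^9)(1.814×10^-5)/(0.658)² = 3.77e5 N/C.

|E| ≈ 3.77×10^5 N/C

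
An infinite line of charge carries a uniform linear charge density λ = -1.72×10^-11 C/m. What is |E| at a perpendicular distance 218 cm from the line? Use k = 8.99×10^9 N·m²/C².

Coaxial Gaussian cylinder, radius r = 218 cm, length L.
Q_enc = λL, so λ_enc = -1.72×10^-11 C/m.
Since E is radial and uniform over the curved surface, Φ = E·2πrL = Q_enc/ε₀ = λ_enc L/ε₀.
E = 2k|λ_enc|/r = 2(8.99×10^9)(1.72×10^-11)/(2.18) = 0.142 N/C.

|E| ≈ 0.142 V/m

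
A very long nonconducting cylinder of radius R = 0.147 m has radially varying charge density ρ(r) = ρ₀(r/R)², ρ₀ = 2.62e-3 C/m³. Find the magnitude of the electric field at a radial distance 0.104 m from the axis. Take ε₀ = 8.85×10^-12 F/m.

E ≈ 3.85×10^6 N/C

By cylindrical symmetry E is radial; use a coaxial Gaussian cylinder of radius 0.104 m and length L (r < R).
λ_enc = ∫₀^r ρ(r')·2πr' dr' = (2πρ₀/R²)·r^4/4 = 2.228×10^-5 C/m.
Gauss's law: E·2πrL = λ_enc L/ε₀.
E = |λ_enc|/(2πε₀r) = (2.228×10^-5)/(2π·8.85×10^-12·0.104) = 3.85×10^6 N/C.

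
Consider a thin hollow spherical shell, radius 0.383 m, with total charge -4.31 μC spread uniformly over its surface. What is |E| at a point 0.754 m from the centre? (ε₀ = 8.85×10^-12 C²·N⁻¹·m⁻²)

E = 6.82e4 N/C

Take a concentric spherical Gaussian surface of radius r = 0.754 m (r > 0.383 m).
The entire shell is enclosed: Q_enc = -4.31×10^-6 C.
Gauss's law: E·4πr² = Q_enc/ε₀.
E = |Q_enc|/(4πε₀r²) = (4.31e-6)/(4π·8.85×10^-12·(0.754)²) = 6.82e4 N/C.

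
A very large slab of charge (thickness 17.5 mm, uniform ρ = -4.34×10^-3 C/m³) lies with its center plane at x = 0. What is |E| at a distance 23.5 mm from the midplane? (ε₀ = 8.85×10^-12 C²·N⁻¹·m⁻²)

The point |x| = 23.5 mm lies outside the slab (half-thickness 0.00875 m). A symmetric pillbox spanning the full slab encloses Q_enc = ρ·d·A.
Flux = 2EA ⇒ E = |ρ|d/(2ε₀), independent of distance outside.
E = (4.34×10^-3)(0.0175)/(2·8.85×10^-12) = 4.29×10^6 N/C.

E ≈ 4.29×10^6 V/m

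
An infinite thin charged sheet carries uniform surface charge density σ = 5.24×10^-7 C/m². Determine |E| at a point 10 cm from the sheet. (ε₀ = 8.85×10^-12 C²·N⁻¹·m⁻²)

The symmetry is planar: E is normal to the sheet and the same magnitude on both sides. Take a pillbox straddling the sheet with end-cap area A.
Flux Φ = 2EA and Q_enc = σA, so 2EA = σA/ε₀ ⇒ E = |σ|/(2ε₀), independent of distance.
E = |σ|/(2ε₀) = (5.24e-7)/(2·8.85×10^-12) = 2.96×10^4 N/C.

E = 2.96×10^4 N/C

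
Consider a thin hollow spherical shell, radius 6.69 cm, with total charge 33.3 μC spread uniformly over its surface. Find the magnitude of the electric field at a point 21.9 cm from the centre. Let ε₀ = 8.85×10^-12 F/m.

Symmetry ⇒ E = E(r) r̂. Gaussian sphere of radius r = 21.9 cm (r > 6.69 cm).
The entire shell is enclosed: Q_enc = 3.33e-5 C.
By Gauss's law, ∮E·dA = E·4πr² = Q_enc/ε₀.
E = |Q_enc|/(4πε₀r²) = (3.33e-5)/(4π·8.85×10^-12·(0.219)²) = 6.24e6 N/C.

6.24e6 V/m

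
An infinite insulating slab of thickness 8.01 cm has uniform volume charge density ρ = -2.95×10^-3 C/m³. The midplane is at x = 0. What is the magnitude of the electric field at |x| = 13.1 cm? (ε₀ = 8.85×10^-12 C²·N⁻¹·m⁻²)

The point |x| = 13.1 cm lies outside the slab (half-thickness 0.04005 m). A symmetric pillbox spanning the full slab encloses Q_enc = ρ·d·A.
Flux = 2EA ⇒ E = |ρ|d/(2ε₀), independent of distance outside.
E = (2.95e-3)(0.0801)/(2·8.85×10^-12) = 1.33e7 N/C.

1.33×10^7 N/C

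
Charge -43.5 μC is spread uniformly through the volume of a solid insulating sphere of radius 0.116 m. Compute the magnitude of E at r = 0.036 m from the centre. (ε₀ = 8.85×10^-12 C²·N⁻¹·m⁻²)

Take a concentric spherical Gaussian surface of radius r = 0.036 m (r < R).
For a uniform sphere the enclosed fraction is (r/R)³, so Q_enc = (-43.5 μC)(0.036/0.116)³ = -1.30×10^-6 C.
Applying ∮E·dA = Q_enc/ε₀ with Φ = E(4πr²):
E = |Q_enc|/(4πε₀r²) = (1.30e-6)/(4π·8.85×10^-12·(0.036)²) = 9.02×10^6 N/C.

|E| = 9.02e6 N/C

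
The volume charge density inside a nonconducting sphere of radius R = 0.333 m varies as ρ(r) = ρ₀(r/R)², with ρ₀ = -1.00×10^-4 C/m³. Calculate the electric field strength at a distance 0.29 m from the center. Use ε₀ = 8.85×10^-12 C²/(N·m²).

By spherical symmetry E is radial; choose a Gaussian sphere of radius r = 0.29 m (r < R).
Integrate the density: Q_enc = 4π ∫₀^r ρ₀(r'/R)^2 r'² dr' = 4πρ₀ r^5/(5·R²) = -4.649e-6 C.
By Gauss's law, ∮E·dA = E·4πr² = Q_enc/ε₀.
E = |Q_enc|/(4πε₀r²) = (4.649×10^-6)/(4π·8.85×10^-12·(0.29)²) = 4.97×10^5 N/C.

E = 4.97×10^5 V/m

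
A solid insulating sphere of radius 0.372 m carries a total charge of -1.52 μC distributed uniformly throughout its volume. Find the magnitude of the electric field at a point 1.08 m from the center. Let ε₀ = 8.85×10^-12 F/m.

Take a concentric spherical Gaussian surface of radius r = 1.08 m (r > R, so the entire charge is enclosed).
Q_enc = -1.52 μC = -1.52e-6 C.
Applying ∮E·dA = Q_enc/ε₀ with Φ = E(4πr²):
E = |Q_enc|/(4πε₀r²) = (1.52×10^-6)/(4π·8.85×10^-12·(1.08)²) = 1.17e4 N/C.

1.17×10^4 N/C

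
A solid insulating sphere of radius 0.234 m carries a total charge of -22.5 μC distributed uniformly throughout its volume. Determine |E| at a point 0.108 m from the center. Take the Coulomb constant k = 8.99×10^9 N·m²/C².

Use a concentric Gaussian sphere at r = 0.108 m (r < R).
Only the charge within r is enclosed: Q_enc = Q·(r/R)³ = (-22.5 μC)·(0.108 m/0.234 m)³ = -2.212×10^-6 C.
Gauss's law: E·4πr² = Q_enc/ε₀.
E = k|Q_enc|/r² = (8.99×10^9)(2.212×10^-6)/(0.108)² = 1.70e6 N/C.

|E| ≈ 1.70×10^6 N/C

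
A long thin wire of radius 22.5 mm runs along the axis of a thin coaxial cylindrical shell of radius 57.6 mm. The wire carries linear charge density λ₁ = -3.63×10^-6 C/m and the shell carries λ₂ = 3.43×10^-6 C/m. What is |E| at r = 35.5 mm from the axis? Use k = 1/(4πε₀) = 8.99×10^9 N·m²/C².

|E| = 1.84×10^6 N/C

Coaxial Gaussian cylinder, radius r = 35.5 mm, length L (between the conductors, 22.5 mm < r < 57.6 mm).
Only the inner wire is enclosed; the outer shell contributes nothing inside itself. λ_enc = λ₁ = -3.63×10^-6 C/m.
Since E is radial and uniform over the curved surface, Φ = E·2πrL = Q_enc/ε₀ = λ_enc L/ε₀.
E = 2k|λ_enc|/r = 2(8.99×10^9)(3.63×10^-6)/(0.0355) = 1.84e6 N/C.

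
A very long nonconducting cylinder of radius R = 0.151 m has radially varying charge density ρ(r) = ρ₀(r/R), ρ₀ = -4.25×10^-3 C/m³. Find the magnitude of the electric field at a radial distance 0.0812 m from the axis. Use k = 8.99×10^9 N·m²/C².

6.99e6 V/m

By cylindrical symmetry E is radial; use a coaxial Gaussian cylinder of radius 0.0812 m and length L (r < R).
λ_enc = ∫₀^r ρ(r')·2πr' dr' = (2πρ₀/R)·r^3/3 = -3.156×10^-5 C/m.
Applying ∮E·dA = Q_enc/ε₀ with the end caps contributing no flux:
E = 2k|λ_enc|/r = 2(8.99×10^9)(3.156×10^-5)/(0.0812) = 6.99e6 N/C.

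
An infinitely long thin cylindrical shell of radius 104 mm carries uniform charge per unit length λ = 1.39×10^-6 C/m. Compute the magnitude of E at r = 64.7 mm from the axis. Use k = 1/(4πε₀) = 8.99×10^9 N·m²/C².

E = 0

Coaxial Gaussian cylinder, radius r = 64.7 mm, length L (r < 104 mm, inside the shell).
All the surface charge lies outside this cylinder: Q_enc = 0, hence E = 0.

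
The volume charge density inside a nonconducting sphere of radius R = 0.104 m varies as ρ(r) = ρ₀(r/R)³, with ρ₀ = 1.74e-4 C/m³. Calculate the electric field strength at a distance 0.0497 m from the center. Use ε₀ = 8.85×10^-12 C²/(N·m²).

|E| = 1.78×10^4 N/C

Symmetry ⇒ E = E(r) r̂. Gaussian sphere of radius r = 0.0497 m (r < R).
Integrate the density: Q_enc = 4π ∫₀^r ρ₀(r'/R)^3 r'² dr' = 4πρ₀ r^6/(6·R³) = 4.883×10^-9 C.
Applying ∮E·dA = Q_enc/ε₀ with Φ = E(4πr²):
E = |Q_enc|/(4πε₀r²) = (4.883×10^-9)/(4π·8.85×10^-12·(0.0497)²) = 1.78×10^4 N/C.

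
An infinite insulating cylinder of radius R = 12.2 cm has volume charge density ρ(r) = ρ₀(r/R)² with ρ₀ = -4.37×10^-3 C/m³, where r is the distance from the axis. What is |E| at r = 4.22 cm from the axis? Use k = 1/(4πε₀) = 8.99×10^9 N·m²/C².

Take a coaxial cylindrical Gaussian surface of radius r = 4.22 cm and length L (r < R).
Integrating ρ over the cross-section to radius r: λ_enc = (2πρ₀/R²) ∫₀^r r'^3 dr' = 2πρ₀ r^4/(4·R²) = -1.463×10^-6 C/m.
By Gauss's law (flux through the curved wall only), E·2πrL = λ_enc L/ε₀.
E = 2k|λ_enc|/r = 2(8.99×10^9)(1.463×10^-6)/(0.0422) = 6.23×10^5 N/C.

|E| ≈ 6.23e5 N/C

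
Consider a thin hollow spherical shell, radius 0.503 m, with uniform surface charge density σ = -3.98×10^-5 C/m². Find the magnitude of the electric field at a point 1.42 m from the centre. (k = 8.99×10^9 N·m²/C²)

E ≈ 5.64×10^5 V/m

By spherical symmetry E is radial; choose a Gaussian sphere of radius r = 1.42 m (r > 0.503 m).
The entire shell is enclosed: Q_enc = σ·4πR² = (-3.98×10^-5)·4π·(0.503)² = -1.265e-4 C.
Applying ∮E·dA = Q_enc/ε₀ with Φ = E(4πr²):
E = k|Q_enc|/r² = (8.99×10^9)(1.265×10^-4)/(1.42)² = 5.64×10^5 N/C.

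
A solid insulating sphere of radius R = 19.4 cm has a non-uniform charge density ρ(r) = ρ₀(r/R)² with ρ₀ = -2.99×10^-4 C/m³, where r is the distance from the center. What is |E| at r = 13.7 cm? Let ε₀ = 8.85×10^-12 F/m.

Symmetry ⇒ E = E(r) r̂. Gaussian sphere of radius r = 13.7 cm (r < R).
Integrate the density: Q_enc = 4π ∫₀^r ρ₀(r'/R)^2 r'² dr' = 4πρ₀ r^5/(5·R²) = -9.636e-7 C.
By Gauss's law, ∮E·dA = E·4πr² = Q_enc/ε₀.
E = |Q_enc|/(4πε₀r²) = (9.636×10^-7)/(4π·8.85×10^-12·(0.137)²) = 4.62×10^5 N/C.

|E| = 4.62×10^5 V/m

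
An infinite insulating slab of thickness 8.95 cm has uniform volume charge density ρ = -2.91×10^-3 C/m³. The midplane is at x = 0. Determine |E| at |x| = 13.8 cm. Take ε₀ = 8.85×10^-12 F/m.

The point |x| = 13.8 cm lies outside the slab (half-thickness 0.04475 m). A symmetric pillbox spanning the full slab encloses Q_enc = ρ·d·A.
Flux = 2EA ⇒ E = |ρ|d/(2ε₀), independent of distance outside.
E = (2.91e-3)(0.0895)/(2·8.85×10^-12) = 1.47e7 N/C.

1.47×10^7 N/C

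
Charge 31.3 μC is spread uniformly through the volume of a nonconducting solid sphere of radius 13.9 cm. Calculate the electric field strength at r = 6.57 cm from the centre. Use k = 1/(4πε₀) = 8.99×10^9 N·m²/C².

By spherical symmetry E is radial; choose a Gaussian sphere of radius r = 6.57 cm (r < R).
For a uniform sphere the enclosed fraction is (r/R)³, so Q_enc = (31.3 μC)(0.0657/0.139)³ = 3.305×10^-6 C.
Gauss's law: E·4πr² = Q_enc/ε₀.
E = k|Q_enc|/r² = (8.99×10^9)(3.305×10^-6)/(0.0657)² = 6.88e6 N/C.

6.88×10^6 N/C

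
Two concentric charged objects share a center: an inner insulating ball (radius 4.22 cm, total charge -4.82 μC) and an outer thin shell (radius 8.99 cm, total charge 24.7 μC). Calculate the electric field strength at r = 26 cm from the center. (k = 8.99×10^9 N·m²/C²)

2.64×10^6 N/C

Use a concentric Gaussian sphere at r = 26 cm (r > 8.99 cm, enclosing both).
Q_enc = (-4.82 μC) + (24.7 μC) = 1.988×10^-5 C.
By Gauss's law, ∮E·dA = E·4πr² = Q_enc/ε₀.
E = k|Q_enc|/r² = (8.99×10^9)(1.988×10^-5)/(0.26)² = 2.64×10^6 N/C.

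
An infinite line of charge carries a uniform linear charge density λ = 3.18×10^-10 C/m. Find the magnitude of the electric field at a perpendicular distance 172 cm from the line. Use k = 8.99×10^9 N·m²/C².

E ≈ 3.32 N/C

Coaxial Gaussian cylinder, radius r = 172 cm, length L.
Q_enc = λL, so λ_enc = 3.18×10^-10 C/m.
By Gauss's law (flux through the curved wall only), E·2πrL = λ_enc L/ε₀.
E = 2k|λ_enc|/r = 2(8.99×10^9)(3.18×10^-10)/(1.72) = 3.32 N/C.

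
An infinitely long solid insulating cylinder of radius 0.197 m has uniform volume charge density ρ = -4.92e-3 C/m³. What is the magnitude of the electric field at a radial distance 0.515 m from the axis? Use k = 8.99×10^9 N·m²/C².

Take a coaxial cylindrical Gaussian surface of radius r = 0.515 m and length L (r > 0.197 m, full cross-section enclosed).
λ_enc = ρ·πR² = (-4.92×10^-3)π(0.197)² = -5.999×10^-4 C/m.
Applying ∮E·dA = Q_enc/ε₀ with the end caps contributing no flux:
E = 2k|λ_enc|/r = 2(8.99×10^9)(5.999×10^-4)/(0.515) = 2.09×10^7 N/C.

|E| = 2.09e7 N/C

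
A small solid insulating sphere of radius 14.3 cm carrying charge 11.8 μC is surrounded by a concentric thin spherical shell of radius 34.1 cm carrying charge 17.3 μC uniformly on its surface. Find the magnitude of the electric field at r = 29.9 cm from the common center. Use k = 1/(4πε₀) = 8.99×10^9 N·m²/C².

|E| = 1.19×10^6 N/C

Symmetry ⇒ E = E(r) r̂. Gaussian sphere of radius r = 29.9 cm (between the bodies, 14.3 cm < r < 34.1 cm).
The shell at 34.1 cm lies outside the Gaussian surface, so Q_enc = 11.8 μC = 1.18e-5 C.
Gauss's law: E·4πr² = Q_enc/ε₀.
E = k|Q_enc|/r² = (8.99×10^9)(1.18×10^-5)/(0.299)² = 1.19×10^6 N/C.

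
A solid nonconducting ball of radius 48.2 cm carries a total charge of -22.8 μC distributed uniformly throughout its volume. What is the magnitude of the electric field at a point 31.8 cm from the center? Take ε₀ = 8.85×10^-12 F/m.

Take a concentric spherical Gaussian surface of radius r = 31.8 cm (r < R).
For a uniform sphere the enclosed fraction is (r/R)³, so Q_enc = (-22.8 μC)(0.318/0.482)³ = -6.547×10^-6 C.
Applying ∮E·dA = Q_enc/ε₀ with Φ = E(4πr²):
E = |Q_enc|/(4πε₀r²) = (6.547×10^-6)/(4π·8.85×10^-12·(0.318)²) = 5.82×10^5 N/C.

|E| = 5.82×10^5 V/m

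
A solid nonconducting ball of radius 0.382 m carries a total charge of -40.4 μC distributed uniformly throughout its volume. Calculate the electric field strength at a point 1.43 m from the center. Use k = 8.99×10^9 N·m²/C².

Take a concentric spherical Gaussian surface of radius r = 1.43 m (r > R, so the entire charge is enclosed).
Q_enc = -40.4 μC = -4.04×10^-5 C.
Since E is radial and uniform over the Gaussian sphere, Φ = E·4πr² = Q_enc/ε₀.
E = k|Q_enc|/r² = (8.99×10^9)(4.04×10^-5)/(1.43)² = 1.78×10^5 N/C.

1.78×10^5 N/C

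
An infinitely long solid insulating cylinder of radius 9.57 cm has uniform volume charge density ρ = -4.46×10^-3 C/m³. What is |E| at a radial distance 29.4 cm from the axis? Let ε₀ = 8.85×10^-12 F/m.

Choose a coaxial cylinder of radius r = 29.4 cm (arbitrary length L) as the Gaussian surface (r > 9.57 cm, full cross-section enclosed).
λ_enc = ρ·πR² = (-4.46×10^-3)π(0.0957)² = -1.283×10^-4 C/m.
By Gauss's law (flux through the curved wall only), E·2πrL = λ_enc L/ε₀.
E = |λ_enc|/(2πε₀r) = (1.283e-4)/(2π·8.85×10^-12·0.294) = 7.85e6 N/C.

|E| ≈ 7.85×10^6 N/C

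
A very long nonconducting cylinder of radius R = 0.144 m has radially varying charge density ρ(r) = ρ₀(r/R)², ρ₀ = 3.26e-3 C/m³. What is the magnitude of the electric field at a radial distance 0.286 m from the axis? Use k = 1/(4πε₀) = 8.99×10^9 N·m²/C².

E = 6.68×10^6 N/C

By cylindrical symmetry E is radial; use a coaxial Gaussian cylinder of radius 0.286 m and length L (r > R, full charge per length enclosed).
λ_enc = 2π ∫₀^R ρ₀(r'/R)^2 r' dr' = 2πρ₀R²/4 = 1.062×10^-4 C/m.
Since E is radial and uniform over the curved surface, Φ = E·2πrL = Q_enc/ε₀ = λ_enc L/ε₀.
E = 2k|λ_enc|/r = 2(8.99×10^9)(1.062×10^-4)/(0.286) = 6.68e6 N/C.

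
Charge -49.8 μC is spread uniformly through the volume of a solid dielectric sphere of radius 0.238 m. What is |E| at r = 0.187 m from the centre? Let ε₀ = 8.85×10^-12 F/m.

E = 6.21×10^6 N/C

Symmetry ⇒ E = E(r) r̂. Gaussian sphere of radius r = 0.187 m (r < R).
For a uniform sphere the enclosed fraction is (r/R)³, so Q_enc = (-49.8 μC)(0.187/0.238)³ = -2.416×10^-5 C.
By Gauss's law, ∮E·dA = E·4πr² = Q_enc/ε₀.
E = |Q_enc|/(4πε₀r²) = (2.416e-5)/(4π·8.85×10^-12·(0.187)²) = 6.21e6 N/C.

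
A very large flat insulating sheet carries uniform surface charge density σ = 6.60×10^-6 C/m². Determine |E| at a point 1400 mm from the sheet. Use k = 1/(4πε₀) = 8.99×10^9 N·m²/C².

3.73×10^5 V/m

By planar symmetry E is perpendicular to the sheet and uniform; use a Gaussian pillbox with flat faces of area A on each side of the sheet.
Only the two end caps contribute flux: Φ = 2EA. With Q_enc = σA, Gauss's law gives E = |σ|/(2ε₀).
E = 2πk|σ| = 2π(8.99×10^9)(6.60e-6) = 3.73×10^5 N/C.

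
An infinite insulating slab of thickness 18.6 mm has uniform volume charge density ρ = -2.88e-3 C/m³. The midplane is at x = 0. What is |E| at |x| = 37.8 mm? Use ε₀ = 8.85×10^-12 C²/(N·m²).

The point |x| = 37.8 mm lies outside the slab (half-thickness 0.0093 m). A symmetric pillbox spanning the full slab encloses Q_enc = ρ·d·A.
Flux = 2EA ⇒ E = |ρ|d/(2ε₀), independent of distance outside.
E = (2.88e-3)(0.0186)/(2·8.85×10^-12) = 3.03×10^6 N/C.

|E| ≈ 3.03e6 V/m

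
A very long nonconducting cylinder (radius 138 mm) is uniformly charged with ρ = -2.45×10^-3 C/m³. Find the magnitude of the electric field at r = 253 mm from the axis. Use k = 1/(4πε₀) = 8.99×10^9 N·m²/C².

|E| = 1.04×10^7 V/m

By cylindrical symmetry E is radial; use a coaxial Gaussian cylinder of radius 253 mm and length L (r > 138 mm, full cross-section enclosed).
λ_enc = ρ·πR² = (-2.45e-3)π(0.138)² = -1.466×10^-4 C/m.
Applying ∮E·dA = Q_enc/ε₀ with the end caps contributing no flux:
E = 2k|λ_enc|/r = 2(8.99×10^9)(1.466×10^-4)/(0.253) = 1.04e7 N/C.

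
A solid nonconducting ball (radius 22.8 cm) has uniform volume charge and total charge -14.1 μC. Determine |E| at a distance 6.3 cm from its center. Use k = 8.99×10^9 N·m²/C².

By spherical symmetry E is radial; choose a Gaussian sphere of radius r = 6.3 cm (r < R).
Only the charge within r is enclosed: Q_enc = Q·(r/R)³ = (-14.1 μC)·(6.3 cm/22.8 cm)³ = -2.975e-7 C.
By Gauss's law, ∮E·dA = E·4πr² = Q_enc/ε₀.
E = k|Q_enc|/r² = (8.99×10^9)(2.975×10^-7)/(0.063)² = 6.74e5 N/C.

E = 6.74e5 N/C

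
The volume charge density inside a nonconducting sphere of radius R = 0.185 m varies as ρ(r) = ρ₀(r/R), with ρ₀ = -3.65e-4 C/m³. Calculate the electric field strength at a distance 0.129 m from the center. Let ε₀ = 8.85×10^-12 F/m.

E ≈ 9.27×10^5 N/C

Take a concentric spherical Gaussian surface of radius r = 0.129 m (r < R).
Integrate the density: Q_enc = 4π ∫₀^r ρ₀(r'/R)^1 r'² dr' = 4πρ₀ r^4/(4·R) = -1.716×10^-6 C.
Since E is radial and uniform over the Gaussian sphere, Φ = E·4πr² = Q_enc/ε₀.
E = |Q_enc|/(4πε₀r²) = (1.716×10^-6)/(4π·8.85×10^-12·(0.129)²) = 9.27×10^5 N/C.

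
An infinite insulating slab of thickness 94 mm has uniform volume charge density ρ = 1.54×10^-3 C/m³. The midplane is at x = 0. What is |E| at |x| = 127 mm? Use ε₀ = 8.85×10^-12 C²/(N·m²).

The point |x| = 127 mm lies outside the slab (half-thickness 0.047 m). A symmetric pillbox spanning the full slab encloses Q_enc = ρ·d·A.
Flux = 2EA ⇒ E = |ρ|d/(2ε₀), independent of distance outside.
E = (1.54×10^-3)(0.094)/(2·8.85×10^-12) = 8.18×10^6 N/C.

8.18×10^6 N/C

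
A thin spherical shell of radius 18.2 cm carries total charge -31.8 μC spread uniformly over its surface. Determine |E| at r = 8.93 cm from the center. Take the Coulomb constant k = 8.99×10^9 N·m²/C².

Symmetry ⇒ E = E(r) r̂. Gaussian sphere of radius r = 8.93 cm (inside the shell, r < 18.2 cm).
No charge lies within this surface, so Q_enc = 0 and Gauss's law gives E·4πr² = 0 ⇒ E = 0.

E = 0 (no enclosed charge)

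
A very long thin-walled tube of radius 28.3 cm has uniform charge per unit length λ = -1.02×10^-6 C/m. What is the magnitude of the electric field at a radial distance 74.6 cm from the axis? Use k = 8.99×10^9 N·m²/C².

Coaxial Gaussian cylinder, radius r = 74.6 cm, length L (r > 28.3 cm).
The full line charge is enclosed: λ_enc = -1.02×10^-6 C/m.
Since E is radial and uniform over the curved surface, Φ = E·2πrL = Q_enc/ε₀ = λ_enc L/ε₀.
E = 2k|λ_enc|/r = 2(8.99×10^9)(1.02e-6)/(0.746) = 2.46×10^4 N/C.

E = 2.46×10^4 N/C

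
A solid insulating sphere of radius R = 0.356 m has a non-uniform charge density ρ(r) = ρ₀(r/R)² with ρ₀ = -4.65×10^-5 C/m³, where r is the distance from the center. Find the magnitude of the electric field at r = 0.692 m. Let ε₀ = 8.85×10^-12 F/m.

E = 9.90×10^4 N/C

Use a concentric Gaussian sphere at r = 0.692 m (r > R, all charge enclosed).
Q_enc = 4π ∫₀^R ρ₀(r'/R)^2 r'² dr' = 4πρ₀R³/5 = -5.273e-6 C.
Applying ∮E·dA = Q_enc/ε₀ with Φ = E(4πr²):
E = |Q_enc|/(4πε₀r²) = (5.273×10^-6)/(4π·8.85×10^-12·(0.692)²) = 9.90×10^4 N/C.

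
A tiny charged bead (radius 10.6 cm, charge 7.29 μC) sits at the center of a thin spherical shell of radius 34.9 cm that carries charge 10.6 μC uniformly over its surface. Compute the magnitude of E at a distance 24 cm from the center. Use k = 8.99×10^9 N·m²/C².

|E| ≈ 1.14e6 N/C

Use a concentric Gaussian sphere at r = 24 cm (between the bodies, 10.6 cm < r < 34.9 cm).
Only the inner charge is enclosed; the outer shell contributes nothing inside itself. Q_enc = 7.29 μC = 7.29×10^-6 C.
By Gauss's law, ∮E·dA = E·4πr² = Q_enc/ε₀.
E = k|Q_enc|/r² = (8.99×10^9)(7.29×10^-6)/(0.24)² = 1.14×10^6 N/C.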